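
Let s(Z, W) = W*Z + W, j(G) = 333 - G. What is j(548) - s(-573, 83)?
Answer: 47261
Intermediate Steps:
s(Z, W) = W + W*Z
j(548) - s(-573, 83) = (333 - 1*548) - 83*(1 - 573) = (333 - 548) - 83*(-572) = -215 - 1*(-47476) = -215 + 47476 = 47261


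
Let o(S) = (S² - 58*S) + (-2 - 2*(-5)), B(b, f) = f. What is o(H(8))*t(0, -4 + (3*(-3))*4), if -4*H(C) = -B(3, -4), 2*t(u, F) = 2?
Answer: 67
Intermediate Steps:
t(u, F) = 1 (t(u, F) = (½)*2 = 1)
H(C) = -1 (H(C) = -(-1)*(-4)/4 = -¼*4 = -1)
o(S) = 8 + S² - 58*S (o(S) = (S² - 58*S) + (-2 + 10) = (S² - 58*S) + 8 = 8 + S² - 58*S)
o(H(8))*t(0, -4 + (3*(-3))*4) = (8 + (-1)² - 58*(-1))*1 = (8 + 1 + 58)*1 = 67*1 = 67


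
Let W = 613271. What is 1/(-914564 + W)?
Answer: -1/301293 ≈ -3.3190e-6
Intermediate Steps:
1/(-914564 + W) = 1/(-914564 + 613271) = 1/(-301293) = -1/301293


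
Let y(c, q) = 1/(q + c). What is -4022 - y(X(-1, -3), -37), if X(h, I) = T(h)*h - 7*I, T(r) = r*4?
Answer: -48263/12 ≈ -4021.9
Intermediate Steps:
T(r) = 4*r
X(h, I) = -7*I + 4*h² (X(h, I) = (4*h)*h - 7*I = 4*h² - 7*I = -7*I + 4*h²)
y(c, q) = 1/(c + q)
-4022 - y(X(-1, -3), -37) = -4022 - 1/((-7*(-3) + 4*(-1)²) - 37) = -4022 - 1/((21 + 4*1) - 37) = -4022 - 1/((21 + 4) - 37) = -4022 - 1/(25 - 37) = -4022 - 1/(-12) = -4022 - 1*(-1/12) = -4022 + 1/12 = -48263/12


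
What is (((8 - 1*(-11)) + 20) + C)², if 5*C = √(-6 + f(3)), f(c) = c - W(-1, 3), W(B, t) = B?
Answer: (195 + I*√2)²/25 ≈ 1520.9 + 22.062*I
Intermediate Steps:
f(c) = 1 + c (f(c) = c - 1*(-1) = c + 1 = 1 + c)
C = I*√2/5 (C = √(-6 + (1 + 3))/5 = √(-6 + 4)/5 = √(-2)/5 = (I*√2)/5 = I*√2/5 ≈ 0.28284*I)
(((8 - 1*(-11)) + 20) + C)² = (((8 - 1*(-11)) + 20) + I*√2/5)² = (((8 + 11) + 20) + I*√2/5)² = ((19 + 20) + I*√2/5)² = (39 + I*√2/5)²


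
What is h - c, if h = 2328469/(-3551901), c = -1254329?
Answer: 4455250100960/3551901 ≈ 1.2543e+6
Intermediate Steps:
h = -2328469/3551901 (h = 2328469*(-1/3551901) = -2328469/3551901 ≈ -0.65556)
h - c = -2328469/3551901 - 1*(-1254329) = -2328469/3551901 + 1254329 = 4455250100960/3551901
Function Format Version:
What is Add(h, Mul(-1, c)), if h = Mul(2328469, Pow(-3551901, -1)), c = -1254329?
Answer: Rational(4455250100960, 3551901) ≈ 1.2543e+6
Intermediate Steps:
h = Rational(-2328469, 3551901) (h = Mul(2328469, Rational(-1, 3551901)) = Rational(-2328469, 3551901) ≈ -0.65556)
Add(h, Mul(-1, c)) = Add(Rational(-2328469, 3551901), Mul(-1, -1254329)) = Add(Rational(-2328469, 3551901), 1254329) = Rational(4455250100960, 3551901)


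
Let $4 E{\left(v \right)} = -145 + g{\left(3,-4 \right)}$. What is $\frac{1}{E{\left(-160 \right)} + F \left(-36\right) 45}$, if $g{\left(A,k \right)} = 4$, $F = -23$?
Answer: $\frac{4}{148899} \approx 2.6864 \cdot 10^{-5}$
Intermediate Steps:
$E{\left(v \right)} = - \frac{141}{4}$ ($E{\left(v \right)} = \frac{-145 + 4}{4} = \frac{1}{4} \left(-141\right) = - \frac{141}{4}$)
$\frac{1}{E{\left(-160 \right)} + F \left(-36\right) 45} = \frac{1}{- \frac{141}{4} + \left(-23\right) \left(-36\right) 45} = \frac{1}{- \frac{141}{4} + 828 \cdot 45} = \frac{1}{- \frac{141}{4} + 37260} = \frac{1}{\frac{148899}{4}} = \frac{4}{148899}$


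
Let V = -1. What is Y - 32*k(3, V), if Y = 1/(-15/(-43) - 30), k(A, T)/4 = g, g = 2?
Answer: -326443/1275 ≈ -256.03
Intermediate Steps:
k(A, T) = 8 (k(A, T) = 4*2 = 8)
Y = -43/1275 (Y = 1/(-15*(-1/43) - 30) = 1/(15/43 - 30) = 1/(-1275/43) = -43/1275 ≈ -0.033726)
Y - 32*k(3, V) = -43/1275 - 32*8 = -43/1275 - 256 = -326443/1275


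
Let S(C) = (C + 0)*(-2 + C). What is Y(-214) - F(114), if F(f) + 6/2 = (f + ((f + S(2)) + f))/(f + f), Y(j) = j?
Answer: -425/2 ≈ -212.50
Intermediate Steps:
S(C) = C*(-2 + C)
F(f) = -3/2 (F(f) = -3 + (f + ((f + 2*(-2 + 2)) + f))/(f + f) = -3 + (f + ((f + 2*0) + f))/((2*f)) = -3 + (f + ((f + 0) + f))*(1/(2*f)) = -3 + (f + (f + f))*(1/(2*f)) = -3 + (f + 2*f)*(1/(2*f)) = -3 + (3*f)*(1/(2*f)) = -3 + 3/2 = -3/2)
Y(-214) - F(114) = -214 - 1*(-3/2) = -214 + 3/2 = -425/2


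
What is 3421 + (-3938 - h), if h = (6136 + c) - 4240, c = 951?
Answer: -3364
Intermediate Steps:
h = 2847 (h = (6136 + 951) - 4240 = 7087 - 4240 = 2847)
3421 + (-3938 - h) = 3421 + (-3938 - 1*2847) = 3421 + (-3938 - 2847) = 3421 - 6785 = -3364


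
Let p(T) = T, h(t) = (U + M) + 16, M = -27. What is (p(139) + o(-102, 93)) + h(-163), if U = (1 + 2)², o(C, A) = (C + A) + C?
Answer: 26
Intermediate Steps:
o(C, A) = A + 2*C (o(C, A) = (A + C) + C = A + 2*C)
U = 9 (U = 3² = 9)
h(t) = -2 (h(t) = (9 - 27) + 16 = -18 + 16 = -2)
(p(139) + o(-102, 93)) + h(-163) = (139 + (93 + 2*(-102))) - 2 = (139 + (93 - 204)) - 2 = (139 - 111) - 2 = 28 - 2 = 26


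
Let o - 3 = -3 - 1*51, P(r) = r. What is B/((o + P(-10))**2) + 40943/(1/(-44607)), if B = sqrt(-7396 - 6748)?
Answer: -1826344401 + 8*I*sqrt(221)/3721 ≈ -1.8263e+9 + 0.031961*I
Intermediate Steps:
B = 8*I*sqrt(221) (B = sqrt(-14144) = 8*I*sqrt(221) ≈ 118.93*I)
o = -51 (o = 3 + (-3 - 1*51) = 3 + (-3 - 51) = 3 - 54 = -51)
B/((o + P(-10))**2) + 40943/(1/(-44607)) = (8*I*sqrt(221))/((-51 - 10)**2) + 40943/(1/(-44607)) = (8*I*sqrt(221))/((-61)**2) + 40943/(-1/44607) = (8*I*sqrt(221))/3721 + 40943*(-44607) = (8*I*sqrt(221))*(1/3721) - 1826344401 = 8*I*sqrt(221)/3721 - 1826344401 = -1826344401 + 8*I*sqrt(221)/3721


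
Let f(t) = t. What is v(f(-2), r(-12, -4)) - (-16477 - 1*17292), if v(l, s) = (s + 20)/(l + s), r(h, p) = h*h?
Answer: 2397681/71 ≈ 33770.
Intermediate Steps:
r(h, p) = h²
v(l, s) = (20 + s)/(l + s)
v(f(-2), r(-12, -4)) - (-16477 - 1*17292) = (20 + (-12)²)/(-2 + (-12)²) - (-16477 - 1*17292) = (20 + 144)/(-2 + 144) - (-16477 - 17292) = 164/142 - 1*(-33769) = (1/142)*164 + 33769 = 82/71 + 33769 = 2397681/71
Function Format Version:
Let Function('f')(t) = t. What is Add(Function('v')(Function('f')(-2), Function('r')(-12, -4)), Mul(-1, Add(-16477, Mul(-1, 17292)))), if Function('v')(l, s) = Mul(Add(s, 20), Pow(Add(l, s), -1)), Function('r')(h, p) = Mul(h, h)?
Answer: Rational(2397681, 71) ≈ 33770.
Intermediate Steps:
Function('r')(h, p) = Pow(h, 2)
Function('v')(l, s) = Mul(Pow(Add(l, s), -1), Add(20, s)) (Function('v')(l, s) = Mul(Add(20, s), Pow(Add(l, s), -1)) = Mul(Pow(Add(l, s), -1), Add(20, s)))
Add(Function('v')(Function('f')(-2), Function('r')(-12, -4)), Mul(-1, Add(-16477, Mul(-1, 17292)))) = Add(Mul(Pow(Add(-2, Pow(-12, 2)), -1), Add(20, Pow(-12, 2))), Mul(-1, Add(-16477, Mul(-1, 17292)))) = Add(Mul(Pow(Add(-2, 144), -1), Add(20, 144)), Mul(-1, Add(-16477, -17292))) = Add(Mul(Pow(142, -1), 164), Mul(-1, -33769)) = Add(Mul(Rational(1, 142), 164), 33769) = Add(Rational(82, 71), 33769) = Rational(2397681, 71)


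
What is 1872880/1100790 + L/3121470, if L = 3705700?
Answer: 3676050458/1272623319 ≈ 2.8886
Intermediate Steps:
1872880/1100790 + L/3121470 = 1872880/1100790 + 3705700/3121470 = 1872880*(1/1100790) + 3705700*(1/3121470) = 187288/110079 + 370570/312147 = 3676050458/1272623319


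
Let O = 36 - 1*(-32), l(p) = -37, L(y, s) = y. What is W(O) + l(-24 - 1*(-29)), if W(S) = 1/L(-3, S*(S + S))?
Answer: -112/3 ≈ -37.333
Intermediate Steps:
O = 68 (O = 36 + 32 = 68)
W(S) = -⅓ (W(S) = 1/(-3) = -⅓)
W(O) + l(-24 - 1*(-29)) = -⅓ - 37 = -112/3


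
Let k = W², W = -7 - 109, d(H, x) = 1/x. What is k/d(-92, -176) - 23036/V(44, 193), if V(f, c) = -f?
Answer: -26045057/11 ≈ -2.3677e+6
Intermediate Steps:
W = -116
k = 13456 (k = (-116)² = 13456)
k/d(-92, -176) - 23036/V(44, 193) = 13456/(1/(-176)) - 23036/((-1*44)) = 13456/(-1/176) - 23036/(-44) = 13456*(-176) - 23036*(-1/44) = -2368256 + 5759/11 = -26045057/11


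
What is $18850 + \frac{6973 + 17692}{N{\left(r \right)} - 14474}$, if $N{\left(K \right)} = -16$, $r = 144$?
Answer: $\frac{54622367}{2898} \approx 18848.0$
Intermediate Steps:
$18850 + \frac{6973 + 17692}{N{\left(r \right)} - 14474} = 18850 + \frac{6973 + 17692}{-16 - 14474} = 18850 + \frac{24665}{-14490} = 18850 + 24665 \left(- \frac{1}{14490}\right) = 18850 - \frac{4933}{2898} = \frac{54622367}{2898}$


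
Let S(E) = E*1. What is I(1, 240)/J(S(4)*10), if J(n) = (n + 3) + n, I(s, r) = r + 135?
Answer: 375/83 ≈ 4.5181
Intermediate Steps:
I(s, r) = 135 + r
S(E) = E
J(n) = 3 + 2*n (J(n) = (3 + n) + n = 3 + 2*n)
I(1, 240)/J(S(4)*10) = (135 + 240)/(3 + 2*(4*10)) = 375/(3 + 2*40) = 375/(3 + 80) = 375/83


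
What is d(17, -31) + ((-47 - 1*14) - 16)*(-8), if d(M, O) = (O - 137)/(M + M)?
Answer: 10388/17 ≈ 611.06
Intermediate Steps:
d(M, O) = (-137 + O)/(2*M) (d(M, O) = (-137 + O)/((2*M)) = (-137 + O)*(1/(2*M)) = (-137 + O)/(2*M))
d(17, -31) + ((-47 - 1*14) - 16)*(-8) = (1/2)*(-137 - 31)/17 + ((-47 - 1*14) - 16)*(-8) = (1/2)*(1/17)*(-168) + ((-47 - 14) - 16)*(-8) = -84/17 + (-61 - 16)*(-8) = -84/17 - 77*(-8) = -84/17 + 616 = 10388/17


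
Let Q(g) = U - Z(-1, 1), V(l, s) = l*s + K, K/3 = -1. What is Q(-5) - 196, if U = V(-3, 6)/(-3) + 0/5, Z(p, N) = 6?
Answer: -195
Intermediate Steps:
K = -3 (K = 3*(-1) = -3)
V(l, s) = -3 + l*s (V(l, s) = l*s - 3 = -3 + l*s)
U = 7 (U = (-3 - 3*6)/(-3) + 0/5 = (-3 - 18)*(-1/3) + 0*(1/5) = -21*(-1/3) + 0 = 7 + 0 = 7)
Q(g) = 1 (Q(g) = 7 - 1*6 = 7 - 6 = 1)
Q(-5) - 196 = 1 - 196 = -195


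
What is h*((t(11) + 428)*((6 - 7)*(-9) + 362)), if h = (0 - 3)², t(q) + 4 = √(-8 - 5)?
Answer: 1415736 + 3339*I*√13 ≈ 1.4157e+6 + 12039.0*I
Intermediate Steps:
t(q) = -4 + I*√13 (t(q) = -4 + √(-8 - 5) = -4 + √(-13) = -4 + I*√13)
h = 9 (h = (-3)² = 9)
h*((t(11) + 428)*((6 - 7)*(-9) + 362)) = 9*(((-4 + I*√13) + 428)*((6 - 7)*(-9) + 362)) = 9*((424 + I*√13)*(-1*(-9) + 362)) = 9*((424 + I*√13)*(9 + 362)) = 9*((424 + I*√13)*371) = 9*(157304 + 371*I*√13) = 1415736 + 3339*I*√13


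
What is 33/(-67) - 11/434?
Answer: -15059/29078 ≈ -0.51788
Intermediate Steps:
33/(-67) - 11/434 = 33*(-1/67) - 11*1/434 = -33/67 - 11/434 = -15059/29078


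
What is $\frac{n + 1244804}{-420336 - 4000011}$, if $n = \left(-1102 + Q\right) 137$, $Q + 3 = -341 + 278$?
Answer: $- \frac{361596}{1473449} \approx -0.24541$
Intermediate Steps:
$Q = -66$ ($Q = -3 + \left(-341 + 278\right) = -3 - 63 = -66$)
$n = -160016$ ($n = \left(-1102 - 66\right) 137 = \left(-1168\right) 137 = -160016$)
$\frac{n + 1244804}{-420336 - 4000011} = \frac{-160016 + 1244804}{-420336 - 4000011} = \frac{1084788}{-4420347} = 1084788 \left(- \frac{1}{4420347}\right) = - \frac{361596}{1473449}$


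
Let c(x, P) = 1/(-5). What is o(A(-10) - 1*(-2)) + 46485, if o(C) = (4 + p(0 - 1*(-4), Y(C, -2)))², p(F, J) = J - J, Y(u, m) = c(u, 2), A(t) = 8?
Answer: 46501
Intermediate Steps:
c(x, P) = -⅕
Y(u, m) = -⅕
p(F, J) = 0
o(C) = 16 (o(C) = (4 + 0)² = 4² = 16)
o(A(-10) - 1*(-2)) + 46485 = 16 + 46485 = 46501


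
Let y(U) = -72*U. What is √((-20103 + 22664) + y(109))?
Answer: I*√5287 ≈ 72.712*I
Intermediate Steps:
√((-20103 + 22664) + y(109)) = √((-20103 + 22664) - 72*109) = √(2561 - 7848) = √(-5287) = I*√5287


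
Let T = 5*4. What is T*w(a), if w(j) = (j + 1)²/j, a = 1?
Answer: 80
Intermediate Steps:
w(j) = (1 + j)²/j
T = 20
T*w(a) = 20*((1 + 1)²/1) = 20*(1*2²) = 20*(1*4) = 20*4 = 80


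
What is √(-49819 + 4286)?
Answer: I*√45533 ≈ 213.38*I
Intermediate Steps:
√(-49819 + 4286) = √(-45533) = I*√45533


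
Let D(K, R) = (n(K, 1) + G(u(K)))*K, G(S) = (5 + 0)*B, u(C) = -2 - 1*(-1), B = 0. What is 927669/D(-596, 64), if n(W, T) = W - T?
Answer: 309223/118604 ≈ 2.6072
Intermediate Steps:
u(C) = -1 (u(C) = -2 + 1 = -1)
G(S) = 0 (G(S) = (5 + 0)*0 = 5*0 = 0)
D(K, R) = K*(-1 + K) (D(K, R) = ((K - 1*1) + 0)*K = ((K - 1) + 0)*K = ((-1 + K) + 0)*K = (-1 + K)*K = K*(-1 + K))
927669/D(-596, 64) = 927669/((-596*(-1 - 596))) = 927669/((-596*(-597))) = 927669/355812 = 927669*(1/355812) = 309223/118604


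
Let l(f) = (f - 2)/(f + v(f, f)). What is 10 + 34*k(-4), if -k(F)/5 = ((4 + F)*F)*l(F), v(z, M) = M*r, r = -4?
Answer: 10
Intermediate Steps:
v(z, M) = -4*M (v(z, M) = M*(-4) = -4*M)
l(f) = -(-2 + f)/(3*f) (l(f) = (f - 2)/(f - 4*f) = (-2 + f)/((-3*f)) = (-2 + f)*(-1/(3*f)) = -(-2 + f)/(3*f))
k(F) = -5*(2 - F)*(4 + F)/3 (k(F) = -5*(4 + F)*F*(2 - F)/(3*F) = -5*F*(4 + F)*(2 - F)/(3*F) = -5*(2 - F)*(4 + F)/3)
10 + 34*k(-4) = 10 + 34*(5*(-2 - 4)*(4 - 4)/3) = 10 + 34*((5/3)*(-6)*0) = 10 + 34*0 = 10 + 0 = 10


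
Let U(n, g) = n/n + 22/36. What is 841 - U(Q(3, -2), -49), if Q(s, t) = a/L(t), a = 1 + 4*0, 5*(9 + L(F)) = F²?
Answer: 15109/18 ≈ 839.39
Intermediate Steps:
L(F) = -9 + F²/5
a = 1 (a = 1 + 0 = 1)
Q(s, t) = 1/(-9 + t²/5)
U(n, g) = 29/18 (U(n, g) = 1 + 22*(1/36) = 1 + 11/18 = 29/18)
841 - U(Q(3, -2), -49) = 841 - 1*29/18 = 841 - 29/18 = 15109/18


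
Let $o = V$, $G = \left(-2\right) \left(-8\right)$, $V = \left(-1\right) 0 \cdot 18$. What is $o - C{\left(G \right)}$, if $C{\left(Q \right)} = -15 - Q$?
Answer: $31$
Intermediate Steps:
$V = 0$ ($V = 0 \cdot 18 = 0$)
$G = 16$
$o = 0$
$o - C{\left(G \right)} = 0 - \left(-15 - 16\right) = 0 - -31 = 0 + 31 = 31$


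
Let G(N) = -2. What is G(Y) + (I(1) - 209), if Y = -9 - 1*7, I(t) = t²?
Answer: -210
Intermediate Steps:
Y = -16 (Y = -9 - 7 = -16)
G(Y) + (I(1) - 209) = -2 + (1² - 209) = -2 + (1 - 209) = -2 - 208 = -210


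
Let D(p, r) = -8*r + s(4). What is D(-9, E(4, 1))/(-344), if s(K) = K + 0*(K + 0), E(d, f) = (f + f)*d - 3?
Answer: 9/86 ≈ 0.10465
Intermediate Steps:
E(d, f) = -3 + 2*d*f (E(d, f) = (2*f)*d - 3 = 2*d*f - 3 = -3 + 2*d*f)
s(K) = K (s(K) = K + 0*K = K + 0 = K)
D(p, r) = 4 - 8*r (D(p, r) = -8*r + 4 = 4 - 8*r)
D(-9, E(4, 1))/(-344) = (4 - 8*(-3 + 2*4*1))/(-344) = (4 - 8*(-3 + 8))*(-1/344) = (4 - 8*5)*(-1/344) = (4 - 40)*(-1/344) = -36*(-1/344) = 9/86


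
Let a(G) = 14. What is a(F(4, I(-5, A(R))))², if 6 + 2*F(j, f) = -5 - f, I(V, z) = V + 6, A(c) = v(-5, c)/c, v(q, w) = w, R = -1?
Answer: 196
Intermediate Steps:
A(c) = 1 (A(c) = c/c = 1)
I(V, z) = 6 + V
F(j, f) = -11/2 - f/2 (F(j, f) = -3 + (-5 - f)/2 = -3 + (-5/2 - f/2) = -11/2 - f/2)
a(F(4, I(-5, A(R))))² = 14² = 196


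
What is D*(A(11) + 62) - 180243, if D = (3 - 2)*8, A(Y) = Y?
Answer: -179659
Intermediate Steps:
D = 8 (D = 1*8 = 8)
D*(A(11) + 62) - 180243 = 8*(11 + 62) - 180243 = 8*73 - 180243 = 584 - 180243 = -179659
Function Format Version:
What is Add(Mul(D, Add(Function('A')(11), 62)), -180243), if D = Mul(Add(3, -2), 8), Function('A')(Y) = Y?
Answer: -179659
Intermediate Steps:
D = 8 (D = Mul(1, 8) = 8)
Add(Mul(D, Add(Function('A')(11), 62)), -180243) = Add(Mul(8, Add(11, 62)), -180243) = Add(Mul(8, 73), -180243) = Add(584, -180243) = -179659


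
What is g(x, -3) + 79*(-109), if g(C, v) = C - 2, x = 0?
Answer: -8613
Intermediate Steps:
g(C, v) = -2 + C
g(x, -3) + 79*(-109) = (-2 + 0) + 79*(-109) = -2 - 8611 = -8613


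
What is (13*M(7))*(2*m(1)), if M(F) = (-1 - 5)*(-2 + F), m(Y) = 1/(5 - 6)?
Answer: 780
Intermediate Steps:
m(Y) = -1 (m(Y) = 1/(-1) = -1)
M(F) = 12 - 6*F (M(F) = -6*(-2 + F) = 12 - 6*F)
(13*M(7))*(2*m(1)) = (13*(12 - 6*7))*(2*(-1)) = (13*(12 - 42))*(-2) = (13*(-30))*(-2) = -390*(-2) = 780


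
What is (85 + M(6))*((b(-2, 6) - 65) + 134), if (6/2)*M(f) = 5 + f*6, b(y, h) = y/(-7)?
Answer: 143560/21 ≈ 6836.2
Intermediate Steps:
b(y, h) = -y/7 (b(y, h) = y*(-1/7) = -y/7)
M(f) = 5/3 + 2*f (M(f) = (5 + f*6)/3 = (5 + 6*f)/3 = 5/3 + 2*f)
(85 + M(6))*((b(-2, 6) - 65) + 134) = (85 + (5/3 + 2*6))*((-1/7*(-2) - 65) + 134) = (85 + (5/3 + 12))*((2/7 - 65) + 134) = (85 + 41/3)*(-453/7 + 134) = (296/3)*(485/7) = 143560/21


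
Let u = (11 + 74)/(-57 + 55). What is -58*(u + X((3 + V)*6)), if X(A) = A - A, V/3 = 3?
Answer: 2465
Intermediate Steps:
V = 9 (V = 3*3 = 9)
X(A) = 0
u = -85/2 (u = 85/(-2) = 85*(-½) = -85/2 ≈ -42.500)
-58*(u + X((3 + V)*6)) = -58*(-85/2 + 0) = -58*(-85/2) = 2465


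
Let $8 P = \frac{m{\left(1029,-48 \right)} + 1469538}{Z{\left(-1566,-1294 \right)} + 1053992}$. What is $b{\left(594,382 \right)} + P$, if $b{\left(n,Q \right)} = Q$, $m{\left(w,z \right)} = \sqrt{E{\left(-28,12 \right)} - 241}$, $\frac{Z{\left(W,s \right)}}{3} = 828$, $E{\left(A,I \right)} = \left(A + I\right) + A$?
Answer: $\frac{1615030097}{4225904} + \frac{i \sqrt{285}}{8451808} \approx 382.17 + 1.9974 \cdot 10^{-6} i$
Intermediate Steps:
$E{\left(A,I \right)} = I + 2 A$
$Z{\left(W,s \right)} = 2484$ ($Z{\left(W,s \right)} = 3 \cdot 828 = 2484$)
$m{\left(w,z \right)} = i \sqrt{285}$ ($m{\left(w,z \right)} = \sqrt{\left(12 + 2 \left(-28\right)\right) - 241} = \sqrt{\left(12 - 56\right) - 241} = \sqrt{-44 - 241} = \sqrt{-285} = i \sqrt{285}$)
$P = \frac{734769}{4225904} + \frac{i \sqrt{285}}{8451808}$ ($P = \frac{\left(i \sqrt{285} + 1469538\right) \frac{1}{2484 + 1053992}}{8} = \frac{\left(1469538 + i \sqrt{285}\right) \frac{1}{1056476}}{8} = \frac{\frac{734769}{528238} + \frac{i \sqrt{285}}{1056476}}{8} = \frac{734769}{4225904} + \frac{i \sqrt{285}}{8451808} \approx 0.17387 + 1.9974 \cdot 10^{-6} i$)
$b{\left(594,382 \right)} + P = 382 + \left(\frac{734769}{4225904} + \frac{i \sqrt{285}}{8451808}\right) = \frac{1615030097}{4225904} + \frac{i \sqrt{285}}{8451808}$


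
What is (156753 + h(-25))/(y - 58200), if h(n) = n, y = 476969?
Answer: 12056/32213 ≈ 0.37426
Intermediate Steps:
(156753 + h(-25))/(y - 58200) = (156753 - 25)/(476969 - 58200) = 156728/418769 = 156728*(1/418769) = 12056/32213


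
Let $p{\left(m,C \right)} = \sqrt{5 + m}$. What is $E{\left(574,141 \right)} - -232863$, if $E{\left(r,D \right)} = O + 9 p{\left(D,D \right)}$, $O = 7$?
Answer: $232870 + 9 \sqrt{146} \approx 2.3298 \cdot 10^{5}$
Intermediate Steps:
$E{\left(r,D \right)} = 7 + 9 \sqrt{5 + D}$
$E{\left(574,141 \right)} - -232863 = \left(7 + 9 \sqrt{5 + 141}\right) - -232863 = \left(7 + 9 \sqrt{146}\right) + 232863 = 232870 + 9 \sqrt{146}$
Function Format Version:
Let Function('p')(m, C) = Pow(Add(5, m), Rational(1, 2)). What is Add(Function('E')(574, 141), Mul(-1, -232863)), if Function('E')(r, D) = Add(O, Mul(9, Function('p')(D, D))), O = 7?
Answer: Add(232870, Mul(9, Pow(146, Rational(1, 2)))) ≈ 2.3298e+5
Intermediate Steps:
Function('E')(r, D) = Add(7, Mul(9, Pow(Add(5, D), Rational(1, 2))))
Add(Function('E')(574, 141), Mul(-1, -232863)) = Add(Add(7, Mul(9, Pow(Add(5, 141), Rational(1, 2)))), Mul(-1, -232863)) = Add(Add(7, Mul(9, Pow(146, Rational(1, 2)))), 232863) = Add(232870, Mul(9, Pow(146, Rational(1, 2))))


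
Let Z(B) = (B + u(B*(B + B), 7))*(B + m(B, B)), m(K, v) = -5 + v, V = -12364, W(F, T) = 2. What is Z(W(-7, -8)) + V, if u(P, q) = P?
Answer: -12374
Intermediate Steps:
Z(B) = (-5 + 2*B)*(B + 2*B²) (Z(B) = (B + B*(B + B))*(B + (-5 + B)) = (B + B*(2*B))*(-5 + 2*B) = (B + 2*B²)*(-5 + 2*B) = (-5 + 2*B)*(B + 2*B²))
Z(W(-7, -8)) + V = 2*(-5 - 8*2 + 4*2²) - 12364 = 2*(-5 - 16 + 4*4) - 12364 = 2*(-5 - 16 + 16) - 12364 = 2*(-5) - 12364 = -10 - 12364 = -12374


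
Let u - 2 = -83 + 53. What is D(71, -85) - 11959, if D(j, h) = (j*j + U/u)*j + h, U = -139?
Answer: 9694145/28 ≈ 3.4622e+5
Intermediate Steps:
u = -28 (u = 2 + (-83 + 53) = 2 - 30 = -28)
D(j, h) = h + j*(139/28 + j²) (D(j, h) = (j*j - 139/(-28))*j + h = (j² - 139*(-1/28))*j + h = (j² + 139/28)*j + h = (139/28 + j²)*j + h = j*(139/28 + j²) + h = h + j*(139/28 + j²))
D(71, -85) - 11959 = (-85 + 71³ + (139/28)*71) - 11959 = (-85 + 357911 + 9869/28) - 11959 = 10028997/28 - 11959 = 9694145/28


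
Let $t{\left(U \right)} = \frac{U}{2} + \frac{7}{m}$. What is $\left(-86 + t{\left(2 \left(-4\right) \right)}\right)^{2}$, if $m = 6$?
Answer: $\frac{284089}{36} \approx 7891.4$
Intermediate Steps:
$t{\left(U \right)} = \frac{7}{6} + \frac{U}{2}$ ($t{\left(U \right)} = \frac{U}{2} + \frac{7}{6} = \frac{7}{6} + \frac{U}{2}$)
$\left(-86 + t{\left(2 \left(-4\right) \right)}\right)^{2} = \left(-86 + \left(\frac{7}{6} + \frac{2 \left(-4\right)}{2}\right)\right)^{2} = \left(-86 + \left(\frac{7}{6} + \frac{1}{2} \left(-8\right)\right)\right)^{2} = \left(-86 + \left(\frac{7}{6} - 4\right)\right)^{2} = \left(-86 - \frac{17}{6}\right)^{2} = \left(- \frac{533}{6}\right)^{2} = \frac{284089}{36}$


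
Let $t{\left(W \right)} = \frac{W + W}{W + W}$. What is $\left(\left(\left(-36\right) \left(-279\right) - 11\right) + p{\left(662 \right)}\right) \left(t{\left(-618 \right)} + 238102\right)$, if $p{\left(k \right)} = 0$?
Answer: $2388887399$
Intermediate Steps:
$t{\left(W \right)} = 1$ ($t{\left(W \right)} = \frac{2 W}{2 W} = 2 W \frac{1}{2 W} = 1$)
$\left(\left(\left(-36\right) \left(-279\right) - 11\right) + p{\left(662 \right)}\right) \left(t{\left(-618 \right)} + 238102\right) = \left(\left(\left(-36\right) \left(-279\right) - 11\right) + 0\right) \left(1 + 238102\right) = \left(\left(10044 - 11\right) + 0\right) 238103 = \left(10033 + 0\right) 238103 = 10033 \cdot 238103 = 2388887399$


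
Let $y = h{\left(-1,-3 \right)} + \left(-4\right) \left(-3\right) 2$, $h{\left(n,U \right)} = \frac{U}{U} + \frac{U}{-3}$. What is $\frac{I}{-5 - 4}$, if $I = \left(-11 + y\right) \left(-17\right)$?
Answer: $\frac{85}{3} \approx 28.333$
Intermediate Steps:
$h{\left(n,U \right)} = 1 - \frac{U}{3}$ ($h{\left(n,U \right)} = 1 + U \left(- \frac{1}{3}\right) = 1 - \frac{U}{3}$)
$y = 26$ ($y = \left(1 - -1\right) + \left(-4\right) \left(-3\right) 2 = \left(1 + 1\right) + 12 \cdot 2 = 2 + 24 = 26$)
$I = -255$ ($I = \left(-11 + 26\right) \left(-17\right) = 15 \left(-17\right) = -255$)
$\frac{I}{-5 - 4} = \frac{1}{-5 - 4} \left(-255\right) = \frac{1}{-9} \left(-255\right) = \left(- \frac{1}{9}\right) \left(-255\right) = \frac{85}{3}$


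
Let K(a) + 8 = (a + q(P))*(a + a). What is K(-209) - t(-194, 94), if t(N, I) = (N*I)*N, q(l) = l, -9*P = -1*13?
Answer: -31059304/9 ≈ -3.4510e+6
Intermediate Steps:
P = 13/9 (P = -(-1)*13/9 = -1/9*(-13) = 13/9 ≈ 1.4444)
t(N, I) = I*N**2 (t(N, I) = (I*N)*N = I*N**2)
K(a) = -8 + 2*a*(13/9 + a) (K(a) = -8 + (a + 13/9)*(a + a) = -8 + (13/9 + a)*(2*a) = -8 + 2*a*(13/9 + a))
K(-209) - t(-194, 94) = (-8 + 2*(-209)**2 + (26/9)*(-209)) - 94*(-194)**2 = (-8 + 2*43681 - 5434/9) - 94*37636 = (-8 + 87362 - 5434/9) - 1*3537784 = 780752/9 - 3537784 = -31059304/9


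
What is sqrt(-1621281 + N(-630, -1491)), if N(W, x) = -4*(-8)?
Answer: I*sqrt(1621249) ≈ 1273.3*I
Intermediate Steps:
N(W, x) = 32
sqrt(-1621281 + N(-630, -1491)) = sqrt(-1621281 + 32) = sqrt(-1621249) = I*sqrt(1621249)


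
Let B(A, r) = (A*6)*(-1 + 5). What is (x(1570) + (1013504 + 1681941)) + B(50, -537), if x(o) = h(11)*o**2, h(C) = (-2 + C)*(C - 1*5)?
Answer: 135801245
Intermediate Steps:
B(A, r) = 24*A (B(A, r) = (6*A)*4 = 24*A)
h(C) = (-5 + C)*(-2 + C) (h(C) = (-2 + C)*(C - 5) = (-2 + C)*(-5 + C) = (-5 + C)*(-2 + C))
x(o) = 54*o**2 (x(o) = (10 + 11**2 - 7*11)*o**2 = (10 + 121 - 77)*o**2 = 54*o**2)
(x(1570) + (1013504 + 1681941)) + B(50, -537) = (54*1570**2 + (1013504 + 1681941)) + 24*50 = (54*2464900 + 2695445) + 1200 = (133104600 + 2695445) + 1200 = 135800045 + 1200 = 135801245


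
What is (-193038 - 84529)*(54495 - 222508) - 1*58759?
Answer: 46634805612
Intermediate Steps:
(-193038 - 84529)*(54495 - 222508) - 1*58759 = -277567*(-168013) - 58759 = 46634864371 - 58759 = 46634805612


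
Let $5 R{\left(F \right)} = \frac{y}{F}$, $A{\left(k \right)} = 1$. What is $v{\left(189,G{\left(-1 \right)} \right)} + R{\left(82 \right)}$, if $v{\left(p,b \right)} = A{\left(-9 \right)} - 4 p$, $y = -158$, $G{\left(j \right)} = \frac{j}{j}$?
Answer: $- \frac{154854}{205} \approx -755.39$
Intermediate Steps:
$G{\left(j \right)} = 1$
$R{\left(F \right)} = - \frac{158}{5 F}$ ($R{\left(F \right)} = \frac{\left(-158\right) \frac{1}{F}}{5} = - \frac{158}{5 F}$)
$v{\left(p,b \right)} = 1 - 4 p$
$v{\left(189,G{\left(-1 \right)} \right)} + R{\left(82 \right)} = \left(1 - 756\right) - \frac{158}{5 \cdot 82} = \left(1 - 756\right) - \frac{79}{205} = -755 - \frac{79}{205} = - \frac{154854}{205}$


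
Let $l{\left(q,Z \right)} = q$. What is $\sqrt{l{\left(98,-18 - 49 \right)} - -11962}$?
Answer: $6 \sqrt{335} \approx 109.82$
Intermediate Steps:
$\sqrt{l{\left(98,-18 - 49 \right)} - -11962} = \sqrt{98 - -11962} = \sqrt{98 + \left(-9960 + 21922\right)} = \sqrt{98 + 11962} = \sqrt{12060} = 6 \sqrt{335}$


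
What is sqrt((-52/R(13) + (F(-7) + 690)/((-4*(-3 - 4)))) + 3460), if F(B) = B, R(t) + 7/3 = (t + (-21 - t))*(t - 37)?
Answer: sqrt(31568008605)/3010 ≈ 59.028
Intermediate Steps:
R(t) = 2324/3 - 21*t (R(t) = -7/3 + (t + (-21 - t))*(t - 37) = -7/3 - 21*(-37 + t) = -7/3 + (777 - 21*t) = 2324/3 - 21*t)
sqrt((-52/R(13) + (F(-7) + 690)/((-4*(-3 - 4)))) + 3460) = sqrt((-52/(2324/3 - 21*13) + (-7 + 690)/((-4*(-3 - 4)))) + 3460) = sqrt((-52/(2324/3 - 273) + 683/((-4*(-7)))) + 3460) = sqrt((-52/1505/3 + 683/28) + 3460) = sqrt((-52*3/1505 + 683*(1/28)) + 3460) = sqrt((-156/1505 + 683/28) + 3460) = sqrt(146221/6020 + 3460) = sqrt(20975421/6020) = sqrt(31568008605)/3010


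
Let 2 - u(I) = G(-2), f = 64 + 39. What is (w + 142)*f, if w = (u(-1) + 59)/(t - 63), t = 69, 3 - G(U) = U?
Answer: 46762/3 ≈ 15587.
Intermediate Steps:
f = 103
G(U) = 3 - U
u(I) = -3 (u(I) = 2 - (3 - 1*(-2)) = 2 - (3 + 2) = 2 - 1*5 = 2 - 5 = -3)
w = 28/3 (w = (-3 + 59)/(69 - 63) = 56/6 = 56*(⅙) = 28/3 ≈ 9.3333)
(w + 142)*f = (28/3 + 142)*103 = (454/3)*103 = 46762/3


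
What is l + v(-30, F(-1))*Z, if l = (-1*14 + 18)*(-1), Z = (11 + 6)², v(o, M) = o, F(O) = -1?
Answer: -8674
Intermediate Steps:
Z = 289 (Z = 17² = 289)
l = -4 (l = (-14 + 18)*(-1) = 4*(-1) = -4)
l + v(-30, F(-1))*Z = -4 - 30*289 = -4 - 8670 = -8674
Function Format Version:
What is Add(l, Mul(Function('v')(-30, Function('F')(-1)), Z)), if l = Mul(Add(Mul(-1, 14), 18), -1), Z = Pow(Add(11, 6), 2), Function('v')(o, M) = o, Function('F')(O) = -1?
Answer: -8674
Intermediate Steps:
Z = 289 (Z = Pow(17, 2) = 289)
l = -4 (l = Mul(Add(-14, 18), -1) = Mul(4, -1) = -4)
Add(l, Mul(Function('v')(-30, Function('F')(-1)), Z)) = Add(-4, Mul(-30, 289)) = Add(-4, -8670) = -8674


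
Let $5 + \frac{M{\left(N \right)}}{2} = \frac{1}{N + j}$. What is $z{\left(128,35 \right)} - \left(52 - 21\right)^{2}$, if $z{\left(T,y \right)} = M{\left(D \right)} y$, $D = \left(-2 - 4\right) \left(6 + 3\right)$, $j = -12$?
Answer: $- \frac{43298}{33} \approx -1312.1$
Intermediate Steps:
$D = -54$ ($D = \left(-6\right) 9 = -54$)
$M{\left(N \right)} = -10 + \frac{2}{-12 + N}$ ($M{\left(N \right)} = -10 + \frac{2}{N - 12} = -10 + \frac{2}{-12 + N}$)
$z{\left(T,y \right)} = - \frac{331 y}{33}$ ($z{\left(T,y \right)} = \frac{2 \left(61 - -270\right)}{-12 - 54} y = \frac{2 \left(61 + 270\right)}{-66} y = 2 \left(- \frac{1}{66}\right) 331 y = - \frac{331 y}{33}$)
$z{\left(128,35 \right)} - \left(52 - 21\right)^{2} = \left(- \frac{331}{33}\right) 35 - \left(52 - 21\right)^{2} = - \frac{11585}{33} - 31^{2} = - \frac{11585}{33} - 961 = - \frac{43298}{33}$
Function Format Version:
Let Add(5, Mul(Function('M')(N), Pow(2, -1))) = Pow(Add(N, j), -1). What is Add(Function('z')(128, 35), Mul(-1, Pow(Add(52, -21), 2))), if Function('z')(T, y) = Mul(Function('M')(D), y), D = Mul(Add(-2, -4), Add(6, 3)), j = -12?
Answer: Rational(-43298, 33) ≈ -1312.1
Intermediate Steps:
D = -54 (D = Mul(-6, 9) = -54)
Function('M')(N) = Add(-10, Mul(2, Pow(Add(-12, N), -1))) (Function('M')(N) = Add(-10, Mul(2, Pow(Add(N, -12), -1))) = Add(-10, Mul(2, Pow(Add(-12, N), -1))))
Function('z')(T, y) = Mul(Rational(-331, 33), y) (Function('z')(T, y) = Mul(Mul(2, Pow(Add(-12, -54), -1), Add(61, Mul(-5, -54))), y) = Mul(Mul(2, Pow(-66, -1), Add(61, 270)), y) = Mul(Mul(2, Rational(-1, 66), 331), y) = Mul(Rational(-331, 33), y))
Add(Function('z')(128, 35), Mul(-1, Pow(Add(52, -21), 2))) = Add(Mul(Rational(-331, 33), 35), Mul(-1, Pow(Add(52, -21), 2))) = Add(Rational(-11585, 33), Mul(-1, Pow(31, 2))) = Add(Rational(-11585, 33), Mul(-1, 961)) = Add(Rational(-11585, 33), -961) = Rational(-43298, 33)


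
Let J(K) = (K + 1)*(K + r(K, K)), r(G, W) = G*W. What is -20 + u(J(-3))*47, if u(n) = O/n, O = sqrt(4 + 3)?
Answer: -20 - 47*sqrt(7)/12 ≈ -30.363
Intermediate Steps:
J(K) = (1 + K)*(K + K**2) (J(K) = (K + 1)*(K + K*K) = (1 + K)*(K + K**2))
O = sqrt(7) ≈ 2.6458
u(n) = sqrt(7)/n
-20 + u(J(-3))*47 = -20 + (sqrt(7)/((-3*(1 + (-3)**2 + 2*(-3)))))*47 = -20 + (sqrt(7)/((-3*(1 + 9 - 6))))*47 = -20 + (sqrt(7)/((-3*4)))*47 = -20 + (sqrt(7)/(-12))*47 = -20 + (sqrt(7)*(-1/12))*47 = -20 - sqrt(7)/12*47 = -20 - 47*sqrt(7)/12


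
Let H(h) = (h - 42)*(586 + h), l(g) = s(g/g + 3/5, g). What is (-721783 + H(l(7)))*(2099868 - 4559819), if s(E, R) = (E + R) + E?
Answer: 45554735430854/25 ≈ 1.8222e+12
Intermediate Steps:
s(E, R) = R + 2*E
l(g) = 16/5 + g (l(g) = g + 2*(g/g + 3/5) = g + 2*(1 + 3*(1/5)) = g + 2*(1 + 3/5) = g + 2*(8/5) = g + 16/5 = 16/5 + g)
H(h) = (-42 + h)*(586 + h)
(-721783 + H(l(7)))*(2099868 - 4559819) = (-721783 + (-24612 + (16/5 + 7)**2 + 544*(16/5 + 7)))*(2099868 - 4559819) = (-721783 + (-24612 + (51/5)**2 + 544*(51/5)))*(-2459951) = (-721783 + (-24612 + 2601/25 + 27744/5))*(-2459951) = (-721783 - 473979/25)*(-2459951) = -18518554/25*(-2459951) = 45554735430854/25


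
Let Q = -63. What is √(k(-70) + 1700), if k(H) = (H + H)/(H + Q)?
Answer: 8*√9595/19 ≈ 41.244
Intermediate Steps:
k(H) = 2*H/(-63 + H) (k(H) = (H + H)/(H - 63) = (2*H)/(-63 + H) = 2*H/(-63 + H))
√(k(-70) + 1700) = √(2*(-70)/(-63 - 70) + 1700) = √(2*(-70)/(-133) + 1700) = √(2*(-70)*(-1/133) + 1700) = √(20/19 + 1700) = √(32320/19) = 8*√9595/19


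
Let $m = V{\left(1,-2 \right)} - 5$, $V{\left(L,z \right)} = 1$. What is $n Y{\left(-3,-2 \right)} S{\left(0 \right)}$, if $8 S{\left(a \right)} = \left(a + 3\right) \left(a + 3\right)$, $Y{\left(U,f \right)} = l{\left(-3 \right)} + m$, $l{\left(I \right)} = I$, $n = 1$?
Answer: $- \frac{63}{8} \approx -7.875$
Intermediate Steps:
$m = -4$ ($m = 1 - 5 = -4$)
$Y{\left(U,f \right)} = -7$ ($Y{\left(U,f \right)} = -3 - 4 = -7$)
$S{\left(a \right)} = \frac{\left(3 + a\right)^{2}}{8}$ ($S{\left(a \right)} = \frac{\left(a + 3\right) \left(a + 3\right)}{8} = \frac{\left(3 + a\right) \left(3 + a\right)}{8} = \frac{\left(3 + a\right)^{2}}{8}$)
$n Y{\left(-3,-2 \right)} S{\left(0 \right)} = 1 \left(-7\right) \frac{\left(3 + 0\right)^{2}}{8} = - 7 \frac{3^{2}}{8} = - 7 \cdot \frac{1}{8} \cdot 9 = \left(-7\right) \frac{9}{8} = - \frac{63}{8}$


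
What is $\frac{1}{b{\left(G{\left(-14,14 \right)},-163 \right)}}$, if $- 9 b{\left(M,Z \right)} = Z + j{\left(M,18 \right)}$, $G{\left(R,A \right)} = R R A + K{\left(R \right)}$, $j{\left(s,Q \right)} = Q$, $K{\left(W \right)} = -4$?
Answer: $\frac{9}{145} \approx 0.062069$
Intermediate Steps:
$G{\left(R,A \right)} = -4 + A R^{2}$ ($G{\left(R,A \right)} = R R A - 4 = R^{2} A - 4 = A R^{2} - 4 = -4 + A R^{2}$)
$b{\left(M,Z \right)} = -2 - \frac{Z}{9}$ ($b{\left(M,Z \right)} = - \frac{Z + 18}{9} = - \frac{18 + Z}{9} = -2 - \frac{Z}{9}$)
$\frac{1}{b{\left(G{\left(-14,14 \right)},-163 \right)}} = \frac{1}{-2 - - \frac{163}{9}} = \frac{1}{-2 + \frac{163}{9}} = \frac{1}{\frac{145}{9}} = \frac{9}{145}$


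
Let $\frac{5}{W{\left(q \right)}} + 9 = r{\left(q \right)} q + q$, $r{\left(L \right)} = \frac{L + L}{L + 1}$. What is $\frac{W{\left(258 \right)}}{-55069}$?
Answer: $- \frac{185}{1554668673} \approx -1.19 \cdot 10^{-7}$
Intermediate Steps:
$r{\left(L \right)} = \frac{2 L}{1 + L}$
$W{\left(q \right)} = \frac{5}{-9 + q + \frac{2 q^{2}}{1 + q}}$ ($W{\left(q \right)} = \frac{5}{-9 + \left(\frac{2 q}{1 + q} q + q\right)} = \frac{5}{-9 + \left(\frac{2 q^{2}}{1 + q} + q\right)} = \frac{5}{-9 + \left(q + \frac{2 q^{2}}{1 + q}\right)} = \frac{5}{-9 + q + \frac{2 q^{2}}{1 + q}}$)
$\frac{W{\left(258 \right)}}{-55069} = \frac{5 \frac{1}{-9 - 2064 + 3 \cdot 258^{2}} \left(1 + 258\right)}{-55069} = 5 \frac{1}{-9 - 2064 + 3 \cdot 66564} \cdot 259 \left(- \frac{1}{55069}\right) = 5 \frac{1}{-9 - 2064 + 199692} \cdot 259 \left(- \frac{1}{55069}\right) = 5 \cdot \frac{1}{197619} \cdot 259 \left(- \frac{1}{55069}\right) = \frac{1295}{197619} \left(- \frac{1}{55069}\right) = - \frac{185}{1554668673}$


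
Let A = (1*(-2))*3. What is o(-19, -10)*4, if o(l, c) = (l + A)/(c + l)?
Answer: 100/29 ≈ 3.4483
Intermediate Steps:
A = -6 (A = -2*3 = -6)
o(l, c) = (-6 + l)/(c + l) (o(l, c) = (l - 6)/(c + l) = (-6 + l)/(c + l))
o(-19, -10)*4 = ((-6 - 19)/(-10 - 19))*4 = (-25/(-29))*4 = -1/29*(-25)*4 = (25/29)*4 = 100/29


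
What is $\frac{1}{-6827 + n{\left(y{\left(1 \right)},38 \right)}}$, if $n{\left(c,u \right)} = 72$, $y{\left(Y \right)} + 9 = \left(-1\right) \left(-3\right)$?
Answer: $- \frac{1}{6755} \approx -0.00014804$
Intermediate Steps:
$y{\left(Y \right)} = -6$ ($y{\left(Y \right)} = -9 - -3 = -9 + 3 = -6$)
$\frac{1}{-6827 + n{\left(y{\left(1 \right)},38 \right)}} = \frac{1}{-6827 + 72} = \frac{1}{-6755} = - \frac{1}{6755}$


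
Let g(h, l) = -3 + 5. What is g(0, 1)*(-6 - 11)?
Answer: -34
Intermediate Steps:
g(h, l) = 2
g(0, 1)*(-6 - 11) = 2*(-6 - 11) = 2*(-17) = -34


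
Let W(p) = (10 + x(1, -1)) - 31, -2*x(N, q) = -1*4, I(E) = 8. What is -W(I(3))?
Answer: 19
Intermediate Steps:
x(N, q) = 2 (x(N, q) = -(-1)*4/2 = -1/2*(-4) = 2)
W(p) = -19 (W(p) = (10 + 2) - 31 = 12 - 31 = -19)
-W(I(3)) = -1*(-19) = 19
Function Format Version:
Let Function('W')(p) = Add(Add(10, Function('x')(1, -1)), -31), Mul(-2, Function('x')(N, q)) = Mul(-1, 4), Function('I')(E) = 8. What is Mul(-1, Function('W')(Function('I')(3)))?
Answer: 19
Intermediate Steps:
Function('x')(N, q) = 2 (Function('x')(N, q) = Mul(Rational(-1, 2), Mul(-1, 4)) = Mul(Rational(-1, 2), -4) = 2)
Function('W')(p) = -19 (Function('W')(p) = Add(Add(10, 2), -31) = Add(12, -31) = -19)
Mul(-1, Function('W')(Function('I')(3))) = Mul(-1, -19) = 19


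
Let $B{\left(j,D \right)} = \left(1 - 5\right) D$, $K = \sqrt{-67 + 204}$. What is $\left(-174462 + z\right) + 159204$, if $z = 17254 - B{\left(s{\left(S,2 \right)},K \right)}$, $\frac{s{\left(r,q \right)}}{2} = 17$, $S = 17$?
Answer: $1996 + 4 \sqrt{137} \approx 2042.8$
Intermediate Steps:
$s{\left(r,q \right)} = 34$ ($s{\left(r,q \right)} = 2 \cdot 17 = 34$)
$K = \sqrt{137} \approx 11.705$
$B{\left(j,D \right)} = - 4 D$
$z = 17254 + 4 \sqrt{137}$ ($z = 17254 - - 4 \sqrt{137} = 17254 + 4 \sqrt{137} \approx 17301.0$)
$\left(-174462 + z\right) + 159204 = \left(-174462 + \left(17254 + 4 \sqrt{137}\right)\right) + 159204 = \left(-157208 + 4 \sqrt{137}\right) + 159204 = 1996 + 4 \sqrt{137}$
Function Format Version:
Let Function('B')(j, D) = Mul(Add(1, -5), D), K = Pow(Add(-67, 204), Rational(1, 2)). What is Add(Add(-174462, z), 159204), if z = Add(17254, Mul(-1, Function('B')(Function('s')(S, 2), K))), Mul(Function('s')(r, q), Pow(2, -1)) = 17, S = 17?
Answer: Add(1996, Mul(4, Pow(137, Rational(1, 2)))) ≈ 2042.8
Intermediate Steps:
Function('s')(r, q) = 34 (Function('s')(r, q) = Mul(2, 17) = 34)
K = Pow(137, Rational(1, 2)) ≈ 11.705
Function('B')(j, D) = Mul(-4, D)
z = Add(17254, Mul(4, Pow(137, Rational(1, 2)))) (z = Add(17254, Mul(-1, Mul(-4, Pow(137, Rational(1, 2))))) = Add(17254, Mul(4, Pow(137, Rational(1, 2)))) ≈ 17301.)
Add(Add(-174462, z), 159204) = Add(Add(-174462, Add(17254, Mul(4, Pow(137, Rational(1, 2))))), 159204) = Add(Add(-157208, Mul(4, Pow(137, Rational(1, 2)))), 159204) = Add(1996, Mul(4, Pow(137, Rational(1, 2))))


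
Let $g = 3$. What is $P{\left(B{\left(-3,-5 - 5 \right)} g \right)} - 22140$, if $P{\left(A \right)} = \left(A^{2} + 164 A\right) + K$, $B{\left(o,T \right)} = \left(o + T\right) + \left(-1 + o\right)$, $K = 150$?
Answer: $-27753$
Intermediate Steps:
$B{\left(o,T \right)} = -1 + T + 2 o$ ($B{\left(o,T \right)} = \left(T + o\right) + \left(-1 + o\right) = -1 + T + 2 o$)
$P{\left(A \right)} = 150 + A^{2} + 164 A$ ($P{\left(A \right)} = \left(A^{2} + 164 A\right) + 150 = 150 + A^{2} + 164 A$)
$P{\left(B{\left(-3,-5 - 5 \right)} g \right)} - 22140 = \left(150 + \left(\left(-1 - 10 + 2 \left(-3\right)\right) 3\right)^{2} + 164 \left(-1 - 10 + 2 \left(-3\right)\right) 3\right) - 22140 = \left(150 + \left(\left(-1 - 10 - 6\right) 3\right)^{2} + 164 \left(-1 - 10 - 6\right) 3\right) - 22140 = \left(150 + \left(\left(-17\right) 3\right)^{2} + 164 \left(\left(-17\right) 3\right)\right) - 22140 = \left(150 + \left(-51\right)^{2} + 164 \left(-51\right)\right) - 22140 = \left(150 + 2601 - 8364\right) - 22140 = -5613 - 22140 = -27753$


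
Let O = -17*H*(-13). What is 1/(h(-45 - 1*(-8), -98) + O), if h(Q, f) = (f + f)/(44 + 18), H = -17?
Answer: -31/116565 ≈ -0.00026595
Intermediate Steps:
O = -3757 (O = -17*(-17)*(-13) = 289*(-13) = -3757)
h(Q, f) = f/31 (h(Q, f) = (2*f)/62 = (2*f)*(1/62) = f/31)
1/(h(-45 - 1*(-8), -98) + O) = 1/((1/31)*(-98) - 3757) = 1/(-98/31 - 3757) = 1/(-116565/31) = -31/116565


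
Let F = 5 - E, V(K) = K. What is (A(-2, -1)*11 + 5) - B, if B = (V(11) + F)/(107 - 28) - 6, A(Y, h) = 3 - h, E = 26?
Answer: 4355/79 ≈ 55.127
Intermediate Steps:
F = -21 (F = 5 - 1*26 = 5 - 26 = -21)
B = -484/79 (B = (11 - 21)/(107 - 28) - 6 = -10/79 - 6 = -484/79 ≈ -6.1266)
(A(-2, -1)*11 + 5) - B = ((3 - 1*(-1))*11 + 5) - 1*(-484/79) = ((3 + 1)*11 + 5) + 484/79 = (4*11 + 5) + 484/79 = (44 + 5) + 484/79 = 49 + 484/79 = 4355/79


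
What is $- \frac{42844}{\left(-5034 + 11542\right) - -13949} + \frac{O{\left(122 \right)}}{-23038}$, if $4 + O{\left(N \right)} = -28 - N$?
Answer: $- \frac{491944847}{235644183} \approx -2.0877$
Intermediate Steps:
$O{\left(N \right)} = -32 - N$ ($O{\left(N \right)} = -4 - \left(28 + N\right) = -32 - N$)
$- \frac{42844}{\left(-5034 + 11542\right) - -13949} + \frac{O{\left(122 \right)}}{-23038} = - \frac{42844}{\left(-5034 + 11542\right) - -13949} + \frac{-32 - 122}{-23038} = - \frac{42844}{6508 + 13949} + \left(-32 - 122\right) \left(- \frac{1}{23038}\right) = - \frac{42844}{20457} - - \frac{77}{11519} = \left(-42844\right) \frac{1}{20457} + \frac{77}{11519} = - \frac{42844}{20457} + \frac{77}{11519} = - \frac{491944847}{235644183}$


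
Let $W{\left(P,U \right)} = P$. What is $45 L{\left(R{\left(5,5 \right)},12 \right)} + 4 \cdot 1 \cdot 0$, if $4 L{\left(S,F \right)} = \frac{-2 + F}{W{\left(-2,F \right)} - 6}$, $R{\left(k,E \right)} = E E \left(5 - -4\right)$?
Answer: $- \frac{225}{16} \approx -14.063$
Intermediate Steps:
$R{\left(k,E \right)} = 9 E^{2}$ ($R{\left(k,E \right)} = E^{2} \left(5 + 4\right) = E^{2} \cdot 9 = 9 E^{2}$)
$L{\left(S,F \right)} = \frac{1}{16} - \frac{F}{32}$ ($L{\left(S,F \right)} = \frac{\left(-2 + F\right) \frac{1}{-2 - 6}}{4} = \frac{\left(-2 + F\right) \frac{1}{-8}}{4} = \frac{\left(-2 + F\right) \left(- \frac{1}{8}\right)}{4} = \frac{\frac{1}{4} - \frac{F}{8}}{4} = \frac{1}{16} - \frac{F}{32}$)
$45 L{\left(R{\left(5,5 \right)},12 \right)} + 4 \cdot 1 \cdot 0 = 45 \left(\frac{1}{16} - \frac{3}{8}\right) + 4 \cdot 1 \cdot 0 = 45 \left(\frac{1}{16} - \frac{3}{8}\right) + 4 \cdot 0 = 45 \left(- \frac{5}{16}\right) + 0 = - \frac{225}{16} + 0 = - \frac{225}{16}$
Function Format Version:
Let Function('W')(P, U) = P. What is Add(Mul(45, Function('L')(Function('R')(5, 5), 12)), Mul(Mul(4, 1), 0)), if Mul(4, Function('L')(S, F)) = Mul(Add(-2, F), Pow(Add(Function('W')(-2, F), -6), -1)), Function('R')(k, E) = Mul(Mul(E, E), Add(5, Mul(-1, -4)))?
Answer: Rational(-225, 16) ≈ -14.063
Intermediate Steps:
Function('R')(k, E) = Mul(9, Pow(E, 2)) (Function('R')(k, E) = Mul(Pow(E, 2), Add(5, 4)) = Mul(Pow(E, 2), 9) = Mul(9, Pow(E, 2)))
Function('L')(S, F) = Add(Rational(1, 16), Mul(Rational(-1, 32), F)) (Function('L')(S, F) = Mul(Rational(1, 4), Mul(Add(-2, F), Pow(Add(-2, -6), -1))) = Mul(Rational(1, 4), Mul(Add(-2, F), Pow(-8, -1))) = Mul(Rational(1, 4), Mul(Add(-2, F), Rational(-1, 8))) = Mul(Rational(1, 4), Add(Rational(1, 4), Mul(Rational(-1, 8), F))) = Add(Rational(1, 16), Mul(Rational(-1, 32), F)))
Add(Mul(45, Function('L')(Function('R')(5, 5), 12)), Mul(Mul(4, 1), 0)) = Add(Mul(45, Add(Rational(1, 16), Mul(Rational(-1, 32), 12))), Mul(Mul(4, 1), 0)) = Add(Mul(45, Add(Rational(1, 16), Rational(-3, 8))), Mul(4, 0)) = Add(Mul(45, Rational(-5, 16)), 0) = Add(Rational(-225, 16), 0) = Rational(-225, 16)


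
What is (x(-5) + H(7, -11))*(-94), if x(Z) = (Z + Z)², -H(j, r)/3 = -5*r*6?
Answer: 83660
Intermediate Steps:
H(j, r) = 90*r (H(j, r) = -(-15)*r*6 = -(-15)*6*r = -(-90)*r = 90*r)
x(Z) = 4*Z² (x(Z) = (2*Z)² = 4*Z²)
(x(-5) + H(7, -11))*(-94) = (4*(-5)² + 90*(-11))*(-94) = (4*25 - 990)*(-94) = (100 - 990)*(-94) = -890*(-94) = 83660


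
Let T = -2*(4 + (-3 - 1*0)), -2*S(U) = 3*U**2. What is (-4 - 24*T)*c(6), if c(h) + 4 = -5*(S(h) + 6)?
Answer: 10384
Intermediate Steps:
S(U) = -3*U**2/2
c(h) = -34 + 15*h**2/2 (c(h) = -4 - 5*(-3*h**2/2 + 6) = -4 - 5*(6 - 3*h**2/2) = -4 + (-30 + 15*h**2/2) = -34 + 15*h**2/2)
T = -2 (T = -2*(4 + (-3 + 0)) = -2*(4 - 3) = -2*1 = -2)
(-4 - 24*T)*c(6) = (-4 - 24*(-2))*(-34 + (15/2)*6**2) = (-4 + 48)*(-34 + (15/2)*36) = 44*(-34 + 270) = 44*236 = 10384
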